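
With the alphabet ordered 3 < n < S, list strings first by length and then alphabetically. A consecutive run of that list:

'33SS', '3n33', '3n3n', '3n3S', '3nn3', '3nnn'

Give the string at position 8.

Continuing the enumeration 2 steps past 3nnn: 3nnn → 3nnS → (answer).

3nS3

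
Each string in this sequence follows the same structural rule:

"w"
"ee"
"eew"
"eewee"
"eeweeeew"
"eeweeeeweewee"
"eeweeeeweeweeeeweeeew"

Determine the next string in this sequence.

From term 3 onward, concatenate the last term with the second-to-last: ee·w = eew, eew·ee = eewee, …
So term 8 is eeweeeeweeweeeeweeeew·eeweeeeweewee.

eeweeeeweeweeeeweeeeweeweeeeweewee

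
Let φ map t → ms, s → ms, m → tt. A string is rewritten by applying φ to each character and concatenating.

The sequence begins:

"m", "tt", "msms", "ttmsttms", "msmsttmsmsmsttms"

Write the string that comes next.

ttmsttmsmsmsttmsttmsttmsmsmsttms

φ(msmsttmsmsmsttms) expands symbol-by-symbol to tt ms tt ms ms ms tt ms tt ms tt ms ms ms tt ms; joining the 16 pieces gives the next term.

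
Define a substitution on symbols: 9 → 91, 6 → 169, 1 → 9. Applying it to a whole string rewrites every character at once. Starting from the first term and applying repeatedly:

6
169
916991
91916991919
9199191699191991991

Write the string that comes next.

Rewriting the 19 symbols of 9199191699191991991 one by one yields 91 9 91 91 9 91 9 169 91 91 9 91 9 91 91 9 91 91 9; concatenated:

91991919919169919199199191991919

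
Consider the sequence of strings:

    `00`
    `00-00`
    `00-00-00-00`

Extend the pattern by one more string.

s(k+1) = s(k)·-·s(k) — each term doubles the last with '-' between the halves.
Doubling 00-00-00-00 with '-' between the halves:

00-00-00-00-00-00-00-00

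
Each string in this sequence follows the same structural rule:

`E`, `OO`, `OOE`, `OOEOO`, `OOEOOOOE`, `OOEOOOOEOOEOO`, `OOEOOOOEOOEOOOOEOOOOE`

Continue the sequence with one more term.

OOEOOOOEOOEOOOOEOOOOEOOEOOOOEOOEOO

From term 3 onward, concatenate the last term with the second-to-last: OO·E = OOE, OOE·OO = OOEOO, …
Continuing: OOEOOOOEOOEOOOOEOOOOE · OOEOOOOEOOEOO gives term 8.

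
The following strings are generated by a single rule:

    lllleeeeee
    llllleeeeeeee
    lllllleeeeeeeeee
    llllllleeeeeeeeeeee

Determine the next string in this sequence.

Each string has the form l^{n+1} e^{2n}, where the shown terms are n = 3, 4, 5, 6.
For the next term, n = 7, so the run lengths are 8, 14.

lllllllleeeeeeeeeeeeee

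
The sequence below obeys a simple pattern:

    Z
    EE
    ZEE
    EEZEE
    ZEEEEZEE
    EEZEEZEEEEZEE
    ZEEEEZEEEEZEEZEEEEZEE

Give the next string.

From term 3 onward, concatenate the second-to-last term with the last: Z·EE = ZEE, EE·ZEE = EEZEE, …
So term 8 is EEZEEZEEEEZEE·ZEEEEZEEEEZEEZEEEEZEE.

EEZEEZEEEEZEEZEEEEZEEEEZEEZEEEEZEE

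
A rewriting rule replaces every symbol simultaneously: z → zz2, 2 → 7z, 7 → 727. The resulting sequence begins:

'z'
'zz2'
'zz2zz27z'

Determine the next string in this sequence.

zz2zz27zzz2zz27z727zz2

Apply φ to zz2zz27z symbol by symbol: z→zz2, z→zz2, 2→7z, z→zz2, z→zz2, 2→7z, 7→727, z→zz2; joined: zz2 zz2 7z zz2 zz2 7z 727 zz2.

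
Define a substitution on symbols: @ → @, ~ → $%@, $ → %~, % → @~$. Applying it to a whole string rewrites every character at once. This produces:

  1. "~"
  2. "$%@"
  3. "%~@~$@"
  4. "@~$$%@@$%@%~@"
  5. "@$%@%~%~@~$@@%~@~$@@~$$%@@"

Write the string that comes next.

Replace each of the 26 characters of @$%@%~%~@~$@@%~@~$@@~$$%@@ in place — @ %~ @~$ @ @~$ $%@ @~$ $%@ @ $%@ %~ @ @ @~$ $%@ @ $%@ %~ @ @ $%@ %~ %~ @~$ @ @ — and concatenate.

@%~@~$@@~$$%@@~$$%@@$%@%~@@@~$$%@@$%@%~@@$%@%~%~@~$@@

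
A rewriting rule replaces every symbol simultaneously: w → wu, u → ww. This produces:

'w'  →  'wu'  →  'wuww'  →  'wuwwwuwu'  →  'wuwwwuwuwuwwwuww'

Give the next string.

Replace each of the 16 characters of wuwwwuwuwuwwwuww in place — wu ww wu wu wu ww wu ww wu ww wu wu wu ww wu wu — and concatenate.

wuwwwuwuwuwwwuwwwuwwwuwuwuwwwuwu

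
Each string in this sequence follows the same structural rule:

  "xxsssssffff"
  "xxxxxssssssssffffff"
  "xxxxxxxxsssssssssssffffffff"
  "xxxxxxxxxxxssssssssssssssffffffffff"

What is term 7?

Term n consists of 3n-1 x's, followed by 3n+2 s's, followed by 2n+2 f's (n = 1, 2, …).
Setting n = 7 gives 20, 23, 16 characters in each block.

xxxxxxxxxxxxxxxxxxxxsssssssssssssssssssssssffffffffffffffff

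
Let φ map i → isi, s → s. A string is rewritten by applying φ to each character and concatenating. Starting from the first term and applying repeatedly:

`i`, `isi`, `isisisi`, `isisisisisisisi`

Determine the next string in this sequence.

φ(isisisisisisisi) expands symbol-by-symbol to isi s isi s isi s isi s isi s isi s isi s isi; joining the 15 pieces gives the next term.

isisisisisisisisisisisisisisisi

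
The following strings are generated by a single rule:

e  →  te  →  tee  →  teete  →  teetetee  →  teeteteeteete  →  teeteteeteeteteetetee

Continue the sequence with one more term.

This is a Fibonacci-style word recurrence s(k) = s(k−1)·s(k−2): e.g. te·e = tee.
Continuing: teeteteeteeteteetetee · teeteteeteete gives term 8.

teeteteeteeteteeteteeteeteteeteete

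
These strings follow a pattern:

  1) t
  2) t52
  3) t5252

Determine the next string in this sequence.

Each term is the previous one with 52 appended.
Applying this once more to t5252:

t525252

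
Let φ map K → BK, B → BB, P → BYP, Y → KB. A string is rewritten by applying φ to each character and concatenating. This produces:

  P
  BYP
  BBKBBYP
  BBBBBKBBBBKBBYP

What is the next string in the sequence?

Replace each of the 15 characters of BBBBBKBBBBKBBYP in place — BB BB BB BB BB BK BB BB BB BB BK BB BB KB BYP — and concatenate.

BBBBBBBBBBBKBBBBBBBBBKBBBBKBBYP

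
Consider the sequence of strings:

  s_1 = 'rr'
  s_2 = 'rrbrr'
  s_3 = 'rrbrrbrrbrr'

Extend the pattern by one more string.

rrbrrbrrbrrbrrbrrbrrbrr

Each string is two copies of the previous one joined by 'b'.
One more doubling of rrbrrbrrbrr gives the answer.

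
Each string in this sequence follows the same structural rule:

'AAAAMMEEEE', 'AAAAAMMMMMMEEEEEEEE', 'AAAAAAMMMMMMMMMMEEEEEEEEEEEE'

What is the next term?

AAAAAAAMMMMMMMMMMMMMMEEEEEEEEEEEEEEEE

Reading off run lengths: A runs 4, 5, 6; M runs 2, 6, 10; E runs 4, 8, 12 — each is linear in n (n = 1, 2, …).
At n = 4 the blocks have lengths 7, 14, 16.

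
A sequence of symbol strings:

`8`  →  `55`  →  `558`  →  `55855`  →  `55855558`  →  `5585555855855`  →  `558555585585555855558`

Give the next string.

5585555855855558555585585555855855

This is a Fibonacci-style word recurrence s(k) = s(k−1)·s(k−2): e.g. 55·8 = 558.
So term 8 is 558555585585555855558·5585555855855.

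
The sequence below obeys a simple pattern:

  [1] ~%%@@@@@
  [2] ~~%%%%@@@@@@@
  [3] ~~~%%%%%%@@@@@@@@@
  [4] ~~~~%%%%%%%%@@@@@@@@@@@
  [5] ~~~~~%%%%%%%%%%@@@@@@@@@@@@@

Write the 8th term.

~~~~~~~~%%%%%%%%%%%%%%%%@@@@@@@@@@@@@@@@@@@

Reading off run lengths: ~ runs 1, 2, 3, 4, 5; % runs 2, 4, 6, 8, 10; @ runs 5, 7, 9, 11, 13 — each is linear in n (n = 1, 2, …).
At n = 8 the blocks have lengths 8, 16, 19.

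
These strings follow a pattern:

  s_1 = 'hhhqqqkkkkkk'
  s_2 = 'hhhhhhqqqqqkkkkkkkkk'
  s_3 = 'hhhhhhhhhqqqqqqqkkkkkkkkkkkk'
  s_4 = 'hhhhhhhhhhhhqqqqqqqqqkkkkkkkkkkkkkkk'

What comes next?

hhhhhhhhhhhhhhhqqqqqqqqqqqkkkkkkkkkkkkkkkkkk

Reading off run lengths: h runs 3, 6, 9, 12; q runs 3, 5, 7, 9; k runs 6, 9, 12, 15 — each is linear in n (n = 1, 2, …).
For the next term, n = 5, so the run lengths are 15, 11, 18.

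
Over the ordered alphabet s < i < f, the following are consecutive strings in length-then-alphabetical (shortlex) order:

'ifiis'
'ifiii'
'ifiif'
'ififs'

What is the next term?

The successor of ififs increments the rightmost position that isn't already f and resets every position after it to s.

ififi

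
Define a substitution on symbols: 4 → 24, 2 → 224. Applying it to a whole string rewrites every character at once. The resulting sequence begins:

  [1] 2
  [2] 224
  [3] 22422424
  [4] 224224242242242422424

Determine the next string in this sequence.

2242242422422424224242242242422422424224242242242422424

Applying the rule to each of the 21 symbols of 224224242242242422424 gives the pieces 224 224 24 224 224 24 224 24 224 224 24 224 224 24 224 24 224 224 24 224 24, which concatenate to the answer.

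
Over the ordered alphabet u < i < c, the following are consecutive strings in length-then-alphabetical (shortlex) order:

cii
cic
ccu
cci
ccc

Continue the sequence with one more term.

uuuu

After ccc the length-3 strings are exhausted; the first length-4 string is 4 copies of u.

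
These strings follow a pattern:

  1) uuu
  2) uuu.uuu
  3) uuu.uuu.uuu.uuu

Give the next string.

Each string is two copies of the previous one joined by '.'.
Doubling uuu.uuu.uuu.uuu with '.' between the halves:

uuu.uuu.uuu.uuu.uuu.uuu.uuu.uuu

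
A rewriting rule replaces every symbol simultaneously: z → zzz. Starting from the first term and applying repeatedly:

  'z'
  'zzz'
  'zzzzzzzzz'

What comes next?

zzzzzzzzzzzzzzzzzzzzzzzzzzz

Rewriting each symbol of zzzzzzzzz: z→zzz, z→zzz, z→zzz, z→zzz, z→zzz, z→zzz, z→zzz, z→zzz, z→zzz, which concatenates to zzz zzz zzz zzz zzz zzz zzz zzz zzz.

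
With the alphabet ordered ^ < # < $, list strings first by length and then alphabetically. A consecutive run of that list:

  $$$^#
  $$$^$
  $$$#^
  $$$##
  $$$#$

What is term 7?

Stepping forward 2 times from $$$#$: $$$#$ → $$$$^, then the target.

$$$$#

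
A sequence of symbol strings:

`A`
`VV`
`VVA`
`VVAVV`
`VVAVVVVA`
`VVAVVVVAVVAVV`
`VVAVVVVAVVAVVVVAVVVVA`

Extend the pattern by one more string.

From term 3 onward, concatenate the last term with the second-to-last: VV·A = VVA, VVA·VV = VVAVV, …
The next term joins VVAVVVVAVVAVVVVAVVVVA and VVAVVVVAVVAVV.

VVAVVVVAVVAVVVVAVVVVAVVAVVVVAVVAVV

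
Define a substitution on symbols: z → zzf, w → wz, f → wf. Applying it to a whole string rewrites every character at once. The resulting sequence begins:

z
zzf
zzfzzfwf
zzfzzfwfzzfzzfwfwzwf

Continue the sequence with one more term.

Applying the rule to each of the 20 symbols of zzfzzfwfzzfzzfwfwzwf gives the pieces zzf zzf wf zzf zzf wf wz wf zzf zzf wf zzf zzf wf wz wf wz zzf wz wf, which concatenate to the answer.

zzfzzfwfzzfzzfwfwzwfzzfzzfwfzzfzzfwfwzwfwzzzfwzwf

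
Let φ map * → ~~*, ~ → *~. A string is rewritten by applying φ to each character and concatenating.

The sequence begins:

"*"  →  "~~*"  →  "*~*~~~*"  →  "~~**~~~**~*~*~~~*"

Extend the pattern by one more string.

φ(~~**~~~**~*~*~~~*) expands symbol-by-symbol to *~ *~ ~~* ~~* *~ *~ *~ ~~* ~~* *~ ~~* *~ ~~* *~ *~ *~ ~~*; joining the 17 pieces gives the next term.

*~*~~~*~~**~*~*~~~*~~**~~~**~~~**~*~*~~~*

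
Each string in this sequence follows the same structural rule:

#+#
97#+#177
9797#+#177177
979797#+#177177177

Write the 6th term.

9797979797#+#177177177177177

Each term wraps the previous one in 97 on the left and 177 on the right.
From 979797#+#177177177, 2 further steps: 979797#+#177177177 → 97979797#+#177177177177 → (answer).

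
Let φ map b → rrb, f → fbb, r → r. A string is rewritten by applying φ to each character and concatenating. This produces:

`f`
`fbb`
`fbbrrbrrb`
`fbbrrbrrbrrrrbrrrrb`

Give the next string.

Rewriting the 19 symbols of fbbrrbrrbrrrrbrrrrb one by one yields fbb rrb rrb r r rrb r r rrb r r r r rrb r r r r rrb; concatenated:

fbbrrbrrbrrrrbrrrrbrrrrrrbrrrrrrb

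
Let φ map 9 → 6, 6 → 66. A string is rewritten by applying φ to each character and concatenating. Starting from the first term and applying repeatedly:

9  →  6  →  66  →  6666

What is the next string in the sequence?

66666666

Expanding 6666: 6→66, 6→66, 6→66, 6→66. Concatenated: 66 66 66 66.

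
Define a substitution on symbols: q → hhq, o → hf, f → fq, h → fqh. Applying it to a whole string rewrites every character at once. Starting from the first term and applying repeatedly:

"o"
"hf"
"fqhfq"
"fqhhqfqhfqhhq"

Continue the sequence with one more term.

Rewriting the 13 symbols of fqhhqfqhfqhhq one by one yields fq hhq fqh fqh hhq fq hhq fqh fq hhq fqh fqh hhq; concatenated:

fqhhqfqhfqhhhqfqhhqfqhfqhhqfqhfqhhhq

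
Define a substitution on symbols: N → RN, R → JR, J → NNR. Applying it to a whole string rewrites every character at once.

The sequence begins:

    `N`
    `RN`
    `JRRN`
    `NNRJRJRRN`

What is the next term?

Expanding NNRJRJRRN: N→RN, N→RN, R→JR, J→NNR, R→JR, J→NNR, R→JR, R→JR, N→RN. Concatenated: RN RN JR NNR JR NNR JR JR RN.

RNRNJRNNRJRNNRJRJRRN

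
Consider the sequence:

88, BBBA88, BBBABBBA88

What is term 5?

Every step adds BBBA at the front: s(k+1) = BBBA·s(k).
From BBBABBBA88, 2 further steps: BBBABBBA88 → BBBABBBABBBA88 → (answer).

BBBABBBABBBABBBA88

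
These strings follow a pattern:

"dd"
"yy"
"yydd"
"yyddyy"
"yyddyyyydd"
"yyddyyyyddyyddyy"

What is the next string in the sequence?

yyddyyyyddyyddyyyyddyyyydd

This is a Fibonacci-style word recurrence s(k) = s(k−1)·s(k−2): e.g. yy·dd = yydd.
The next term joins yyddyyyyddyyddyy and yyddyyyydd.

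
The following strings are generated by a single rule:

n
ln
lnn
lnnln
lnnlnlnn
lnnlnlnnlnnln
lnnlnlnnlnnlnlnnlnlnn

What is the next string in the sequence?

lnnlnlnnlnnlnlnnlnlnnlnnlnlnnlnnln

From term 3 onward, concatenate the last term with the second-to-last: ln·n = lnn, lnn·ln = lnnln, …
The next term joins lnnlnlnnlnnlnlnnlnlnn and lnnlnlnnlnnln.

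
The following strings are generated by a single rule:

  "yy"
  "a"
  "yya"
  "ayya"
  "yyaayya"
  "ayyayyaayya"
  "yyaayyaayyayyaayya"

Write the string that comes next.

This is a Fibonacci-style word recurrence s(k) = s(k−2)·s(k−1): e.g. yy·a = yya.
Continuing: ayyayyaayya · yyaayyaayyayyaayya gives term 8.

ayyayyaayyayyaayyaayyayyaayya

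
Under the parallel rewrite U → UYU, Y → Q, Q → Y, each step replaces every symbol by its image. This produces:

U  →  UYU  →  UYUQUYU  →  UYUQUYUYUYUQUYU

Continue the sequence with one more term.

Applying the rule to each of the 15 symbols of UYUQUYUYUYUQUYU gives the pieces UYU Q UYU Y UYU Q UYU Q UYU Q UYU Y UYU Q UYU, which concatenate to the answer.

UYUQUYUYUYUQUYUQUYUQUYUYUYUQUYU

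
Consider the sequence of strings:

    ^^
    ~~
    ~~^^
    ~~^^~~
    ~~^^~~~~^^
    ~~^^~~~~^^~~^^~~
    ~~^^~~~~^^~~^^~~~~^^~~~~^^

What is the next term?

~~^^~~~~^^~~^^~~~~^^~~~~^^~~^^~~~~^^~~^^~~

From term 3 onward, concatenate the last term with the second-to-last: ~~·^^ = ~~^^, ~~^^·~~ = ~~^^~~, …
Continuing: ~~^^~~~~^^~~^^~~~~^^~~~~^^ · ~~^^~~~~^^~~^^~~ gives term 8.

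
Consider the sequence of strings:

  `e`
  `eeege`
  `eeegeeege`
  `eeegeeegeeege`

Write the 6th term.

eeegeeegeeegeeegeeege

The strings grow by a fixed prefix eeeg each time.
From eeegeeegeeege, 2 further steps: eeegeeegeeege → eeegeeegeeegeeege → (answer).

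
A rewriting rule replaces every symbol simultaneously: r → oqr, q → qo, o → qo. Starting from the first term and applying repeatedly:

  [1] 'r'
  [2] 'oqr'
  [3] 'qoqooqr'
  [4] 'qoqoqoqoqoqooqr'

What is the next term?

φ(qoqoqoqoqoqooqr) expands symbol-by-symbol to qo qo qo qo qo qo qo qo qo qo qo qo qo qo oqr; joining the 15 pieces gives the next term.

qoqoqoqoqoqoqoqoqoqoqoqoqoqooqr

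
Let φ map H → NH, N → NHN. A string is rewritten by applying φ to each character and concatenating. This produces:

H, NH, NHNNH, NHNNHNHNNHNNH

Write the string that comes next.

Applying the rule to each of the 13 symbols of NHNNHNHNNHNNH gives the pieces NHN NH NHN NHN NH NHN NH NHN NHN NH NHN NHN NH, which concatenate to the answer.

NHNNHNHNNHNNHNHNNHNHNNHNNHNHNNHNNH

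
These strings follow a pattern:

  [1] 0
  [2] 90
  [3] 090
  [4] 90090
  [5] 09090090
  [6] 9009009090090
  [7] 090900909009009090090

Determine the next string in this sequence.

9009009090090090900909009009090090

This is a Fibonacci-style word recurrence s(k) = s(k−2)·s(k−1): e.g. 0·90 = 090.
So term 8 is 9009009090090·090900909009009090090.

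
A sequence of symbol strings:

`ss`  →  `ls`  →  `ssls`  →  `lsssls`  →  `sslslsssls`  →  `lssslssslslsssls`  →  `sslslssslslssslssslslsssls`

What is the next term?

lssslssslslssslssslslssslslssslssslslsssls

From term 3 onward, concatenate the second-to-last term with the last: ss·ls = ssls, ls·ssls = lsssls, …
So term 8 is lssslssslslsssls·sslslssslslssslssslslsssls.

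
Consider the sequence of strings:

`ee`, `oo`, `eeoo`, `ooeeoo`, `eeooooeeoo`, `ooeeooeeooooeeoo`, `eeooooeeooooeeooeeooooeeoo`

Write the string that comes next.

ooeeooeeooooeeooeeooooeeooooeeooeeooooeeoo

From term 3 onward, concatenate the second-to-last term with the last: ee·oo = eeoo, oo·eeoo = ooeeoo, …
Continuing: ooeeooeeooooeeoo · eeooooeeooooeeooeeooooeeoo gives term 8.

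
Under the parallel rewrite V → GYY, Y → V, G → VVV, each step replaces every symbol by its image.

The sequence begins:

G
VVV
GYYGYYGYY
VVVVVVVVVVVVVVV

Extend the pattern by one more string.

Applying the rule to each of the 15 symbols of VVVVVVVVVVVVVVV gives the pieces GYY GYY GYY GYY GYY GYY GYY GYY GYY GYY GYY GYY GYY GYY GYY, which concatenate to the answer.

GYYGYYGYYGYYGYYGYYGYYGYYGYYGYYGYYGYYGYYGYYGYY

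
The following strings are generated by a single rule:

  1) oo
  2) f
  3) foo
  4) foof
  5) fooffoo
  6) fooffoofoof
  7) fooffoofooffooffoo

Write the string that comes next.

From term 3 onward, concatenate the last term with the second-to-last: f·oo = foo, foo·f = foof, …
So term 8 is fooffoofooffooffoo·fooffoofoof.

fooffoofooffooffoofooffoofoof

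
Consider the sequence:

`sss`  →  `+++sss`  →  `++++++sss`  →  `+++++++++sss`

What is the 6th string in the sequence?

Each term is the previous one with +++ prepended.
From +++++++++sss, 2 further steps: +++++++++sss → ++++++++++++sss → (answer).

+++++++++++++++sss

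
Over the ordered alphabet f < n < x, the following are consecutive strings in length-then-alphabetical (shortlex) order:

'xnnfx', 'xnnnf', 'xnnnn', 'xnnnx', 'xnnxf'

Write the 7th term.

Continuing the enumeration 2 steps past xnnxf: xnnxf → xnnxn → (answer).

xnnxx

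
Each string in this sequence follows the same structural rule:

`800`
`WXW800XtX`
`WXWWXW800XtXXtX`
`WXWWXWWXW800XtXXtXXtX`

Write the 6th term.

WXWWXWWXWWXWWXW800XtXXtXXtXXtXXtX

Each term wraps the previous one in WXW on the left and XtX on the right.
From WXWWXWWXW800XtXXtXXtX, 2 further steps: WXWWXWWXW800XtXXtXXtX → WXWWXWWXWWXW800XtXXtXXtXXtX → (answer).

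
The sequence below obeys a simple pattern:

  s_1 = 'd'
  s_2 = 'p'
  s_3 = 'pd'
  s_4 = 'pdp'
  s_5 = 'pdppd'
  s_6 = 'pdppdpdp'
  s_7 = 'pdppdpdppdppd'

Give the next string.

This is a Fibonacci-style word recurrence s(k) = s(k−1)·s(k−2): e.g. p·d = pd.
So term 8 is pdppdpdppdppd·pdppdpdp.

pdppdpdppdppdpdppdpdp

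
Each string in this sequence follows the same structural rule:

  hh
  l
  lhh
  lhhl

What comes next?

Each term (from the third on) is the previous term followed by the one before it: term 3 = l·hh = lhh.
So term 5 is lhhl·lhh.

lhhllhh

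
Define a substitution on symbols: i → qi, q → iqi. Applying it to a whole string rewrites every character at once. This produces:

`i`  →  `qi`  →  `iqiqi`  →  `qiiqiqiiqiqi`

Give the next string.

iqiqiqiiqiqiiqiqiqiiqiqiiqiqi

Expanding qiiqiqiiqiqi: q→iqi, i→qi, i→qi, q→iqi, i→qi, q→iqi, i→qi, i→qi, q→iqi, i→qi, q→iqi, i→qi. Concatenated: iqi qi qi iqi qi iqi qi qi iqi qi iqi qi.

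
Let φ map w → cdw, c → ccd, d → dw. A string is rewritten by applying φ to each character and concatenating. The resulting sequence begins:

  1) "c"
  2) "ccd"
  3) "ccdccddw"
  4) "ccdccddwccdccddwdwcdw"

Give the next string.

ccdccddwccdccddwdwcdwccdccddwccdccddwdwcdwdwcdwccddwcdw

Applying the rule to each of the 21 symbols of ccdccddwccdccddwdwcdw gives the pieces ccd ccd dw ccd ccd dw dw cdw ccd ccd dw ccd ccd dw dw cdw dw cdw ccd dw cdw, which concatenate to the answer.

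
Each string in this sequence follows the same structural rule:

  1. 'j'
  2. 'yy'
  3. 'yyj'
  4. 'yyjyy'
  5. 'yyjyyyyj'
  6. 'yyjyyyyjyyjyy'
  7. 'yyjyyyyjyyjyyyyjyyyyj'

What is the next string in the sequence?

This is a Fibonacci-style word recurrence s(k) = s(k−1)·s(k−2): e.g. yy·j = yyj.
The next term joins yyjyyyyjyyjyyyyjyyyyj and yyjyyyyjyyjyy.

yyjyyyyjyyjyyyyjyyyyjyyjyyyyjyyjyy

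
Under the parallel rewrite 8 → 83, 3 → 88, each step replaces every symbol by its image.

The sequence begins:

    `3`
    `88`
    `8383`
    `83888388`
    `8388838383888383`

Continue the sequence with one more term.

Rewriting the 16 symbols of 8388838383888383 one by one yields 83 88 83 83 83 88 83 88 83 88 83 83 83 88 83 88; concatenated:

83888383838883888388838383888388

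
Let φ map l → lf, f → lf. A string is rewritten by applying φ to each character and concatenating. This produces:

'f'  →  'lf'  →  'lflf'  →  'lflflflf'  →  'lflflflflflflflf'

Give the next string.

Rewriting the 16 symbols of lflflflflflflflf one by one yields lf lf lf lf lf lf lf lf lf lf lf lf lf lf lf lf; concatenated:

lflflflflflflflflflflflflflflflf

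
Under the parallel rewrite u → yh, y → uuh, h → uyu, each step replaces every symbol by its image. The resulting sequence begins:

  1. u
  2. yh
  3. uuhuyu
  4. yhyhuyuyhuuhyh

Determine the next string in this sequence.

uuhuyuuuhuyuyhuuhyhuuhuyuyhyhuyuuuhuyu

Replace each of the 14 characters of yhyhuyuyhuuhyh in place — uuh uyu uuh uyu yh uuh yh uuh uyu yh yh uyu uuh uyu — and concatenate.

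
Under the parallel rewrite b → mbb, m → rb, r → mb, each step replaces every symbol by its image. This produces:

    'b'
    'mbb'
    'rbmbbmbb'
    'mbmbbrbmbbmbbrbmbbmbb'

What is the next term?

rbmbbrbmbbmbbmbmbbrbmbbmbbrbmbbmbbmbmbbrbmbbmbbrbmbbmbb

Applying the rule to each of the 21 symbols of mbmbbrbmbbmbbrbmbbmbb gives the pieces rb mbb rb mbb mbb mb mbb rb mbb mbb rb mbb mbb mb mbb rb mbb mbb rb mbb mbb, which concatenate to the answer.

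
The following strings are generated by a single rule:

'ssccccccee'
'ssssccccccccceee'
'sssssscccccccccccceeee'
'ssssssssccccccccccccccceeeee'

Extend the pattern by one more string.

sssssssssscccccccccccccccccceeeeee

The n-th term is 2n-2 s's then 3n c's then n e's, where the shown terms are n = 2, 3, 4, 5.
Setting n = 6 gives 10, 18, 6 characters in each block.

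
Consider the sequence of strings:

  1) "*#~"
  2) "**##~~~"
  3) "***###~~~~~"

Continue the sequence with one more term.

****####~~~~~~~

The n-th term is n *'s then n #'s then 2n-1 ~'s (n = 1, 2, …).
Setting n = 4 gives 4, 4, 7 characters in each block.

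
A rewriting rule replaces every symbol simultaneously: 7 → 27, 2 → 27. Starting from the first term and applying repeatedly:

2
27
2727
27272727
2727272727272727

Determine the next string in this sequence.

27272727272727272727272727272727

Replace each of the 16 characters of 2727272727272727 in place — 27 27 27 27 27 27 27 27 27 27 27 27 27 27 27 27 — and concatenate.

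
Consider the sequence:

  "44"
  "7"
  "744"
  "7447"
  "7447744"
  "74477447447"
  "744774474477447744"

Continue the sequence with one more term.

From term 3 onward, concatenate the last term with the second-to-last: 7·44 = 744, 744·7 = 7447, …
So term 8 is 744774474477447744·74477447447.

74477447447744774474477447447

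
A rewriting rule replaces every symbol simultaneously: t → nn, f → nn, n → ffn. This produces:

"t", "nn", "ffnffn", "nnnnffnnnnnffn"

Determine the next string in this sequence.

φ(nnnnffnnnnnffn) expands symbol-by-symbol to ffn ffn ffn ffn nn nn ffn ffn ffn ffn ffn nn nn ffn; joining the 14 pieces gives the next term.

ffnffnffnffnnnnnffnffnffnffnffnnnnnffn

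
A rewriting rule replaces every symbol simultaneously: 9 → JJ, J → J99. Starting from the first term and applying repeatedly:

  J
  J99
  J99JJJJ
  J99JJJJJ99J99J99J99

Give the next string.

Rewriting the 19 symbols of J99JJJJJ99J99J99J99 one by one yields J99 JJ JJ J99 J99 J99 J99 J99 JJ JJ J99 JJ JJ J99 JJ JJ J99 JJ JJ; concatenated:

J99JJJJJ99J99J99J99J99JJJJJ99JJJJJ99JJJJJ99JJJJ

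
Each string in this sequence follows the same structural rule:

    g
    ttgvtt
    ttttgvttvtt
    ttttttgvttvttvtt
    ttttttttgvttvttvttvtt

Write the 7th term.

s(k+1) = tt·s(k)·vtt, so each term gains tt as a prefix and vtt as a suffix.
From ttttttttgvttvttvttvtt, 2 further steps: ttttttttgvttvttvttvtt → ttttttttttgvttvttvttvttvtt → (answer).

ttttttttttttgvttvttvttvttvttvtt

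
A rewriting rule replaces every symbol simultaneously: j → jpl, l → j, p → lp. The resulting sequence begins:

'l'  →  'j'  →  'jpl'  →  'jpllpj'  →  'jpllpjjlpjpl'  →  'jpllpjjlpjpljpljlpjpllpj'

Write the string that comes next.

φ(jpllpjjlpjpljpljlpjpllpj) expands symbol-by-symbol to jpl lp j j lp jpl jpl j lp jpl lp j jpl lp j jpl j lp jpl lp j j lp jpl; joining the 24 pieces gives the next term.

jpllpjjlpjpljpljlpjpllpjjpllpjjpljlpjpllpjjlpjpl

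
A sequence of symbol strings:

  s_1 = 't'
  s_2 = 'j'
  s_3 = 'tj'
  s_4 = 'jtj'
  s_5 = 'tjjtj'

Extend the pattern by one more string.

Each term (from the third on) is the two preceding terms concatenated in order: term 3 = t·j = tj.
The next term joins jtj and tjjtj.

jtjtjjtj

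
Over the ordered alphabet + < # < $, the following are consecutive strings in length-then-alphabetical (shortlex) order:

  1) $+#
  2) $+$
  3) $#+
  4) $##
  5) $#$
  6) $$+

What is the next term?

Find the rightmost character of $$+ below $, bump it to the next letter, and reset everything to its right to +.

$$#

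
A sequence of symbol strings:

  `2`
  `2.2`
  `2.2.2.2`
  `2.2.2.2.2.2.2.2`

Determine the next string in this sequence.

2.2.2.2.2.2.2.2.2.2.2.2.2.2.2.2

Each string is two copies of the previous one joined by '.'.
So the next term is two copies of 2.2.2.2.2.2.2.2 with '.' between the halves.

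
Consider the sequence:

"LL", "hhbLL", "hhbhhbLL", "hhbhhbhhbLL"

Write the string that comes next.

Every step adds hhb at the front: s(k+1) = hhb·s(k).
So the next term is hhb·hhbhhbhhbLL.

hhbhhbhhbhhbLL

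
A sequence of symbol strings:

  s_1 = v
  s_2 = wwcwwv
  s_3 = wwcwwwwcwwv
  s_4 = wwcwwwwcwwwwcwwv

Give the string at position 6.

wwcwwwwcwwwwcwwwwcwwwwcwwv

Each term is the previous one with wwcww prepended.
From wwcwwwwcwwwwcwwv, 2 further steps: wwcwwwwcwwwwcwwv → wwcwwwwcwwwwcwwwwcwwv → (answer).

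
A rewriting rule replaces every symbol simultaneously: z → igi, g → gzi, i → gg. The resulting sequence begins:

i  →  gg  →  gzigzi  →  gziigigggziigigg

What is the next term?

φ(gziigigggziigigg) expands symbol-by-symbol to gzi igi gg gg gzi gg gzi gzi gzi igi gg gg gzi gg gzi gzi; joining the 16 pieces gives the next term.

gziigigggggzigggzigzigziigigggggzigggzigzi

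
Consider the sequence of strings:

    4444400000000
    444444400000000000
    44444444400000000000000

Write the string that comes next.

Term n consists of 2n-1 4's, followed by 3n-1 0's, where the shown terms are n = 3, 4, 5.
For the next term, n = 6, so the run lengths are 11, 17.

4444444444400000000000000000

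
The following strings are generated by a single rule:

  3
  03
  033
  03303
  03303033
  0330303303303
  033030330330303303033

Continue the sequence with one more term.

0330303303303033030330330303303303

Each term (from the third on) is the previous term followed by the one before it: term 3 = 03·3 = 033.
Continuing: 033030330330303303033 · 0330303303303 gives term 8.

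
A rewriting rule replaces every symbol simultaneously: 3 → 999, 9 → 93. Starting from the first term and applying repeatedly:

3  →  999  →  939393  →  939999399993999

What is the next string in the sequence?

Applying the rule to each of the 15 symbols of 939999399993999 gives the pieces 93 999 93 93 93 93 999 93 93 93 93 999 93 93 93, which concatenate to the answer.

939999393939399993939393999939393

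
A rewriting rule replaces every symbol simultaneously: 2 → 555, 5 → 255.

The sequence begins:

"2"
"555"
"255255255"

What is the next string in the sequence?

Expanding 255255255: 2→555, 5→255, 5→255, 2→555, 5→255, 5→255, 2→555, 5→255, 5→255. Concatenated: 555 255 255 555 255 255 555 255 255.

555255255555255255555255255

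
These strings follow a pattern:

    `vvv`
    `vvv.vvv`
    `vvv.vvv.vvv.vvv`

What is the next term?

vvv.vvv.vvv.vvv.vvv.vvv.vvv.vvv

Each string is two copies of the previous one joined by '.'.
One more doubling of vvv.vvv.vvv.vvv gives the answer.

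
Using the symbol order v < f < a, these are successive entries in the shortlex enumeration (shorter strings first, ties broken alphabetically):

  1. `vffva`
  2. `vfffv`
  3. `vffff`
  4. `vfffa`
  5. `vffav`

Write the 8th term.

vfavv

Advancing 3 positions from vffav through vffav → vffaf → vffaa reaches term 8.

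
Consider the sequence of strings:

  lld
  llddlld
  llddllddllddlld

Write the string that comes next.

Every step duplicates the string with 'd' between the halves.
One more doubling of llddllddllddlld gives the answer.

llddllddllddllddllddllddllddlld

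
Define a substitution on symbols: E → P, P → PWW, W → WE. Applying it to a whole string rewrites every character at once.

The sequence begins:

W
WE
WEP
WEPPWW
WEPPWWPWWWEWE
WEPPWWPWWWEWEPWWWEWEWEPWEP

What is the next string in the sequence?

WEPPWWPWWWEWEPWWWEWEWEPWEPPWWWEWEWEPWEPWEPPWWWEPPWW

Applying the rule to each of the 26 symbols of WEPPWWPWWWEWEPWWWEWEWEPWEP gives the pieces WE P PWW PWW WE WE PWW WE WE WE P WE P PWW WE WE WE P WE P WE P PWW WE P PWW, which concatenate to the answer.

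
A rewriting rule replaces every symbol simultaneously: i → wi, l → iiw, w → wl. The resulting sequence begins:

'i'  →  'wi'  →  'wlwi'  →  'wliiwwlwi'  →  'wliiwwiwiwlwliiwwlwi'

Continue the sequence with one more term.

Rewriting the 20 symbols of wliiwwiwiwlwliiwwlwi one by one yields wl iiw wi wi wl wl wi wl wi wl iiw wl iiw wi wi wl wl iiw wl wi; concatenated:

wliiwwiwiwlwlwiwlwiwliiwwliiwwiwiwlwliiwwlwi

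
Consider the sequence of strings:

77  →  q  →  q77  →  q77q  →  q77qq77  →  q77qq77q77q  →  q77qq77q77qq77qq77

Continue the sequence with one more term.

This is a Fibonacci-style word recurrence s(k) = s(k−1)·s(k−2): e.g. q·77 = q77.
The next term joins q77qq77q77qq77qq77 and q77qq77q77q.

q77qq77q77qq77qq77q77qq77q77q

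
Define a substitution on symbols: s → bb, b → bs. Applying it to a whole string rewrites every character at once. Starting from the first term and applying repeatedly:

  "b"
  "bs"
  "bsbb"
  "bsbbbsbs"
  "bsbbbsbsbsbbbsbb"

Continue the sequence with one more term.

Rewriting the 16 symbols of bsbbbsbsbsbbbsbb one by one yields bs bb bs bs bs bb bs bb bs bb bs bs bs bb bs bs; concatenated:

bsbbbsbsbsbbbsbbbsbbbsbsbsbbbsbs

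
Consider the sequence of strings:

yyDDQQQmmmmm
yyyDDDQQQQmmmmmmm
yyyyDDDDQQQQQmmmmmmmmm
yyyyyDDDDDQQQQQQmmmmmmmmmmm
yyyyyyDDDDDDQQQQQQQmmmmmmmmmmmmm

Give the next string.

Term n consists of n-1 y's, followed by n-1 D's, followed by n Q's, followed by 2n-1 m's, where the shown terms are n = 3, 4, 5, 6, 7.
Setting n = 8 gives 7, 7, 8, 15 characters in each block.

yyyyyyyDDDDDDDQQQQQQQQmmmmmmmmmmmmmmm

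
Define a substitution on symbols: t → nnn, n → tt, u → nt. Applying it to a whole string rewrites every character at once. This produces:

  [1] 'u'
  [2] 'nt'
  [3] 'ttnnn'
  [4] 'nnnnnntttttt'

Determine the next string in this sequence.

ttttttttttttnnnnnnnnnnnnnnnnnn

Apply φ to nnnnnntttttt symbol by symbol: n→tt, n→tt, n→tt, n→tt, n→tt, n→tt, t→nnn, t→nnn, t→nnn, t→nnn, t→nnn, t→nnn; joined: tt tt tt tt tt tt nnn nnn nnn nnn nnn nnn.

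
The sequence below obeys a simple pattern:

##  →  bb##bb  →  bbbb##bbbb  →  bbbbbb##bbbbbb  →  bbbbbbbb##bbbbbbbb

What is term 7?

bbbbbbbbbbbb##bbbbbbbbbbbb

s(k+1) = bb·s(k)·bb, so each term gains bb as a prefix and bb as a suffix.
From bbbbbbbb##bbbbbbbb, 2 further steps: bbbbbbbb##bbbbbbbb → bbbbbbbbbb##bbbbbbbbbb → (answer).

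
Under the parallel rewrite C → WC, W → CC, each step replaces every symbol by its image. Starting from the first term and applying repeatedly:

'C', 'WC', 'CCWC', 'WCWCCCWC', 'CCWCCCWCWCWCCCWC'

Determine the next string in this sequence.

WCWCCCWCWCWCCCWCCCWCCCWCWCWCCCWC

φ(CCWCCCWCWCWCCCWC) expands symbol-by-symbol to WC WC CC WC WC WC CC WC CC WC CC WC WC WC CC WC; joining the 16 pieces gives the next term.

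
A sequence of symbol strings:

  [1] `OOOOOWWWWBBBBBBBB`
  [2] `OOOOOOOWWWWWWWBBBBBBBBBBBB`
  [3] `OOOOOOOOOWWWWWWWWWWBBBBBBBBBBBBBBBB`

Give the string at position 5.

OOOOOOOOOOOOOWWWWWWWWWWWWWWWWBBBBBBBBBBBBBBBBBBBBBBBB

Each string has the form O^{2n+1} W^{3n-2} B^{4n}, where the shown terms are n = 2, 3, 4.
Setting n = 6 gives 13, 16, 24 characters in each block.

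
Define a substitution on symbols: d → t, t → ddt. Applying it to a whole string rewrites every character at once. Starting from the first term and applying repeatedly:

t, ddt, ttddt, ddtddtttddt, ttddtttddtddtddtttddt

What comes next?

Rewriting the 21 symbols of ttddtttddtddtddtttddt one by one yields ddt ddt t t ddt ddt ddt t t ddt t t ddt t t ddt ddt ddt t t ddt; concatenated:

ddtddtttddtddtddtttddtttddtttddtddtddtttddt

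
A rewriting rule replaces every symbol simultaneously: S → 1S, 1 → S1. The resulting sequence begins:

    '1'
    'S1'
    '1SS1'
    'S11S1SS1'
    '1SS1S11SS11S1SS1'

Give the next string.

S11S1SS11SS1S11S1SS1S11SS11S1SS1

φ(1SS1S11SS11S1SS1) expands symbol-by-symbol to S1 1S 1S S1 1S S1 S1 1S 1S S1 S1 1S S1 1S 1S S1; joining the 16 pieces gives the next term.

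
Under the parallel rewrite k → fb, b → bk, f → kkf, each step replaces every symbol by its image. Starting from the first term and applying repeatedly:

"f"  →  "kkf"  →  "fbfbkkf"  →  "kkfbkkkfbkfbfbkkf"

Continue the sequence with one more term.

Replace each of the 17 characters of kkfbkkkfbkfbfbkkf in place — fb fb kkf bk fb fb fb kkf bk fb kkf bk kkf bk fb fb kkf — and concatenate.

fbfbkkfbkfbfbfbkkfbkfbkkfbkkkfbkfbfbkkf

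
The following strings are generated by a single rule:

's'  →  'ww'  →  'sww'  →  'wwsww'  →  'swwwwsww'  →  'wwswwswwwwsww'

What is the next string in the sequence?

Each term (from the third on) is the two preceding terms concatenated in order: term 3 = s·ww = sww.
So term 7 is swwwwsww·wwswwswwwwsww.

swwwwswwwwswwswwwwsww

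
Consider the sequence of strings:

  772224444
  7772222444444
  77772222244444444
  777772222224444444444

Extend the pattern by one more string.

7777772222222444444444444

Each string has the form 7^{n} 2^{n+1} 4^{2n}, where the shown terms are n = 2, 3, 4, 5.
Setting n = 6 gives 6, 7, 12 characters in each block.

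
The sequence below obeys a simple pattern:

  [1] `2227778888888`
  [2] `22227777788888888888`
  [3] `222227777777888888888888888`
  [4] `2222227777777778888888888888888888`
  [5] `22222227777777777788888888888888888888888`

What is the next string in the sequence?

The n-th term is n+2 2's then 2n+1 7's then 4n+3 8's (n = 1, 2, …).
Setting n = 6 gives 8, 13, 27 characters in each block.

222222227777777777777888888888888888888888888888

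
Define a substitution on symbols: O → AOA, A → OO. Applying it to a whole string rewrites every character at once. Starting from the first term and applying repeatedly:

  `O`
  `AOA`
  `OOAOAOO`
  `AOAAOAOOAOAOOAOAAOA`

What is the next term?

Rewriting the 19 symbols of AOAAOAOOAOAOOAOAAOA one by one yields OO AOA OO OO AOA OO AOA AOA OO AOA OO AOA AOA OO AOA OO OO AOA OO; concatenated:

OOAOAOOOOAOAOOAOAAOAOOAOAOOAOAAOAOOAOAOOOOAOAOO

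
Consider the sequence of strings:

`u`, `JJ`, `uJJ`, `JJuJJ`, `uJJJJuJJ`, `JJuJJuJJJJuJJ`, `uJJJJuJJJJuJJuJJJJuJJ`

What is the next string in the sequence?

From term 3 onward, concatenate the second-to-last term with the last: u·JJ = uJJ, JJ·uJJ = JJuJJ, …
So term 8 is JJuJJuJJJJuJJ·uJJJJuJJJJuJJuJJJJuJJ.

JJuJJuJJJJuJJuJJJJuJJJJuJJuJJJJuJJ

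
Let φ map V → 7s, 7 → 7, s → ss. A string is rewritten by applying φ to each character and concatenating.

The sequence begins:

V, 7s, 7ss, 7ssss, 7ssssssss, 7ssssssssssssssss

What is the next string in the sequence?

7ssssssssssssssssssssssssssssssss

φ(7ssssssssssssssss) expands symbol-by-symbol to 7 ss ss ss ss ss ss ss ss ss ss ss ss ss ss ss ss; joining the 17 pieces gives the next term.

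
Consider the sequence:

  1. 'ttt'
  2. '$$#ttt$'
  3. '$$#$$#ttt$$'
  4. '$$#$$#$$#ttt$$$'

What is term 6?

Each term wraps the previous one in $$# on the left and $ on the right.
From $$#$$#$$#ttt$$$, 2 further steps: $$#$$#$$#ttt$$$ → $$#$$#$$#$$#ttt$$$$ → (answer).

$$#$$#$$#$$#$$#ttt$$$$$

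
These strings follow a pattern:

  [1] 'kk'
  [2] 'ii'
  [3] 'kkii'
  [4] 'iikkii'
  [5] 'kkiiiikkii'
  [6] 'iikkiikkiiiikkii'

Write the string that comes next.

kkiiiikkiiiikkiikkiiiikkii

This is a Fibonacci-style word recurrence s(k) = s(k−2)·s(k−1): e.g. kk·ii = kkii.
So term 7 is kkiiiikkii·iikkiikkiiiikkii.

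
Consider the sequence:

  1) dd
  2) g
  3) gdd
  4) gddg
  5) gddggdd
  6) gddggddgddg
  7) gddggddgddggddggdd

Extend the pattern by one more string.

gddggddgddggddggddgddggddgddg

This is a Fibonacci-style word recurrence s(k) = s(k−1)·s(k−2): e.g. g·dd = gdd.
So term 8 is gddggddgddggddggdd·gddggddgddg.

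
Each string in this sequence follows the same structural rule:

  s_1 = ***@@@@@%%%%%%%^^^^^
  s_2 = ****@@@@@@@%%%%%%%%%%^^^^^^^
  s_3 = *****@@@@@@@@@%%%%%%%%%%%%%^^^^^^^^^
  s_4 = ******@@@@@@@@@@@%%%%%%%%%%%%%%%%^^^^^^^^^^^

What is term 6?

********@@@@@@@@@@@@@@@%%%%%%%%%%%%%%%%%%%%%%^^^^^^^^^^^^^^^

Term n consists of n+1 *'s, followed by 2n+1 @'s, followed by 3n+1 %'s, followed by 2n+1 ^'s, where the shown terms are n = 2, 3, 4, 5.
At n = 7 the blocks have lengths 8, 15, 22, 15.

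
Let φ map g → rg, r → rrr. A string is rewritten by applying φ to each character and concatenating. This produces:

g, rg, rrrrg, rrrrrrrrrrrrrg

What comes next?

Replace each of the 14 characters of rrrrrrrrrrrrrg in place — rrr rrr rrr rrr rrr rrr rrr rrr rrr rrr rrr rrr rrr rg — and concatenate.

rrrrrrrrrrrrrrrrrrrrrrrrrrrrrrrrrrrrrrrrg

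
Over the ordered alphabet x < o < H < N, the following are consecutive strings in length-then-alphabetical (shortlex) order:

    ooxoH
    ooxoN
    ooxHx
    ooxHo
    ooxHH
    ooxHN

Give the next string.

ooxNx

The successor of ooxHN increments the rightmost position that isn't already N and resets every position after it to x.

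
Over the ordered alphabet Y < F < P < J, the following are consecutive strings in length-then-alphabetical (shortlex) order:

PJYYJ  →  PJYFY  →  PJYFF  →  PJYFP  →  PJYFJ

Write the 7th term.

Continuing the enumeration 2 steps past PJYFJ: PJYFJ → PJYPY → (answer).

PJYPF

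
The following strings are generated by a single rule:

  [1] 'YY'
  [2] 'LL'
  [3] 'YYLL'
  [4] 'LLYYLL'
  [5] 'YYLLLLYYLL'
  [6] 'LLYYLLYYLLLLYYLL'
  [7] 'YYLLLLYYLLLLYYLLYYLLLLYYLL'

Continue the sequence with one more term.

This is a Fibonacci-style word recurrence s(k) = s(k−2)·s(k−1): e.g. YY·LL = YYLL.
So term 8 is LLYYLLYYLLLLYYLL·YYLLLLYYLLLLYYLLYYLLLLYYLL.

LLYYLLYYLLLLYYLLYYLLLLYYLLLLYYLLYYLLLLYYLL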